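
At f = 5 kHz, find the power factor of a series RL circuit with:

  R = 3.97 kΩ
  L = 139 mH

Step 1 — Angular frequency: ω = 2π·f = 2π·5000 = 3.142e+04 rad/s.
Step 2 — Component impedances:
  R: Z = R = 3970 Ω
  L: Z = jωL = j·3.142e+04·0.139 = 0 + j4367 Ω
Step 3 — Series combination: Z_total = R + L = 3970 + j4367 Ω = 5902∠47.7° Ω.
Step 4 — Power factor: PF = cos(φ) = Re(Z)/|Z| = 3970/5902 = 0.6727.
Step 5 — Type: Im(Z) = 4367 ⇒ lagging (phase φ = 47.7°).

PF = 0.6727 (lagging, φ = 47.7°)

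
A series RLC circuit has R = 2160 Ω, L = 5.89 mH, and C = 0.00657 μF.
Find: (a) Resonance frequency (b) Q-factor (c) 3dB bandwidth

Step 1 — Resonance condition Im(Z)=0 gives ω₀ = 1/√(LC).
Step 2 — ω₀ = 1/√(0.00589·6.57e-09) = 1.608e+05 rad/s.
Step 3 — f₀ = ω₀/(2π) = 2.558e+04 Hz.
Step 4 — Series Q: Q = ω₀L/R = 1.608e+05·0.00589/2160 = 0.4384.
Step 5 — 3dB bandwidth: Δω = ω₀/Q = 3.667e+05 rad/s; BW = Δω/(2π) = 5.837e+04 Hz.

(a) f₀ = 2.558e+04 Hz  (b) Q = 0.4384  (c) BW = 5.837e+04 Hz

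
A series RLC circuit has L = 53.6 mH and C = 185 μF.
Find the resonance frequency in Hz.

Step 1 — Resonance condition Im(Z)=0 gives ω₀ = 1/√(LC).
Step 2 — ω₀ = 1/√(0.0536·0.000185) = 317.6 rad/s.
Step 3 — f₀ = ω₀/(2π) = 50.54 Hz.

f₀ = 50.54 Hz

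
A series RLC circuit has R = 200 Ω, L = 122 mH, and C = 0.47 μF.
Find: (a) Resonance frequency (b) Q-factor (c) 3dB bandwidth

Step 1 — Resonance condition Im(Z)=0 gives ω₀ = 1/√(LC).
Step 2 — ω₀ = 1/√(0.122·4.7e-07) = 4176 rad/s.
Step 3 — f₀ = ω₀/(2π) = 664.6 Hz.
Step 4 — Series Q: Q = ω₀L/R = 4176·0.122/200 = 2.547.
Step 5 — 3dB bandwidth: Δω = ω₀/Q = 1639 rad/s; BW = Δω/(2π) = 260.9 Hz.

(a) f₀ = 664.6 Hz  (b) Q = 2.547  (c) BW = 260.9 Hz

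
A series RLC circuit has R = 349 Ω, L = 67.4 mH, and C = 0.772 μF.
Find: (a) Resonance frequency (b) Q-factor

Step 1 — Resonance condition Im(Z)=0 gives ω₀ = 1/√(LC).
Step 2 — ω₀ = 1/√(0.0674·7.72e-07) = 4384 rad/s.
Step 3 — f₀ = ω₀/(2π) = 697.7 Hz.
Step 4 — Series Q: Q = ω₀L/R = 4384·0.0674/349 = 0.8466.

(a) f₀ = 697.7 Hz  (b) Q = 0.8466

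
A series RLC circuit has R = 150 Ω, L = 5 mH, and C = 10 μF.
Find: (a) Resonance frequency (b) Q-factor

Step 1 — Resonance condition Im(Z)=0 gives ω₀ = 1/√(LC).
Step 2 — ω₀ = 1/√(0.005·1e-05) = 4472 rad/s.
Step 3 — f₀ = ω₀/(2π) = 711.8 Hz.
Step 4 — Series Q: Q = ω₀L/R = 4472·0.005/150 = 0.1491.

(a) f₀ = 711.8 Hz  (b) Q = 0.1491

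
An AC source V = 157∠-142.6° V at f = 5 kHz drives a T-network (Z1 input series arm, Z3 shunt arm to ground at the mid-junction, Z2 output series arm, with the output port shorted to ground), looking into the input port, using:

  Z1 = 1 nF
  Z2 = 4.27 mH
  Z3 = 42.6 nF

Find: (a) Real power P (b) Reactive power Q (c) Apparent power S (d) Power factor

Step 1 — Angular frequency: ω = 2π·f = 2π·5000 = 3.142e+04 rad/s.
Step 2 — Component impedances:
  Z1: Z = 1/(jωC) = -j/(ω·C) = 0 - j3.183e+04 Ω
  Z2: Z = jωL = j·3.142e+04·0.00427 = 0 + j134.1 Ω
  Z3: Z = 1/(jωC) = -j/(ω·C) = 0 - j747.2 Ω
Step 3 — With the output port shorted to ground, the output series arm Z2 runs from the junction to ground; the shunt arm Z3 also runs from the junction to ground. They appear in parallel: Z3 || Z2 = 0 + j163.5 Ω.
Step 4 — Series with input arm Z1: Z_in = Z1 + (Z3 || Z2) = 0 - j3.167e+04 Ω = 3.167e+04∠-90.0° Ω.
Step 5 — Source phasor: V = 157∠-142.6° V = -124.7 - j95.36 V.
Step 6 — Current: I = V / Z = 0.003011 - j0.003939 A = 0.004958∠-52.6° A.
Step 7 — Complex power: S = V·I* = 0 - j0.7784 VA.
Step 8 — Real power: P = Re(S) = 0 W.
Step 9 — Reactive power: Q = Im(S) = -0.7784 VAR.
Step 10 — Apparent power: |S| = 0.7784 VA.
Step 11 — Power factor: PF = P/|S| = 0 (leading).

(a) P = 0 W  (b) Q = -0.7784 VAR  (c) S = 0.7784 VA  (d) PF = 0 (leading)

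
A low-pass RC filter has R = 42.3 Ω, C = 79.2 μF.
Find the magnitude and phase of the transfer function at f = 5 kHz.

Step 1 — Angular frequency: ω = 2π·5000 = 3.142e+04 rad/s.
Step 2 — Transfer function: H(jω) = 1/(1 + jωRC).
Step 3 — Denominator: 1 + jωRC = 1 + j·3.142e+04·42.3·7.92e-05 = 1 + j105.2.
Step 4 — H = 9.027e-05 - j0.0095.
Step 5 — Magnitude: |H| = 0.009501 (-40.4 dB); phase: φ = -89.5°.

|H| = 0.009501 (-40.4 dB), φ = -89.5°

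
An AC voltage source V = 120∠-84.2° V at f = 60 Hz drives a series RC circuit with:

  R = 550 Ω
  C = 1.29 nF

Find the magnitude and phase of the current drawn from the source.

Step 1 — Angular frequency: ω = 2π·f = 2π·60 = 377 rad/s.
Step 2 — Component impedances:
  R: Z = R = 550 Ω
  C: Z = 1/(jωC) = -j/(ω·C) = 0 - j2.056e+06 Ω
Step 3 — Series combination: Z_total = R + C = 550 - j2.056e+06 Ω = 2.056e+06∠-90.0° Ω.
Step 4 — Source phasor: V = 120∠-84.2° V = 12.13 - j119.4 V.
Step 5 — Ohm's law: I = V / Z_total = (12.13 - j119.4) / (550 - j2.056e+06) = 5.806e-05 + j5.882e-06 A.
Step 6 — Convert to polar: |I| = 5.836e-05 A, ∠I = 5.8°.

I = 5.836e-05∠5.8° A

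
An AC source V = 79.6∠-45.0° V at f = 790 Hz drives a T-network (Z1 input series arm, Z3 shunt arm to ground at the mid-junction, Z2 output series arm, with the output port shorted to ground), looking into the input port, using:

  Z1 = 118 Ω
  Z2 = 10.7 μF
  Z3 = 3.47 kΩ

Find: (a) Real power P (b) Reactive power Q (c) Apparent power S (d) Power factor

Step 1 — Angular frequency: ω = 2π·f = 2π·790 = 4964 rad/s.
Step 2 — Component impedances:
  Z1: Z = R = 118 Ω
  Z2: Z = 1/(jωC) = -j/(ω·C) = 0 - j18.83 Ω
  Z3: Z = R = 3470 Ω
Step 3 — With the output port shorted to ground, the output series arm Z2 runs from the junction to ground; the shunt arm Z3 also runs from the junction to ground. They appear in parallel: Z3 || Z2 = 0.1022 - j18.83 Ω.
Step 4 — Series with input arm Z1: Z_in = Z1 + (Z3 || Z2) = 118.1 - j18.83 Ω = 119.6∠-9.1° Ω.
Step 5 — Source phasor: V = 79.6∠-45.0° V = 56.29 - j56.29 V.
Step 6 — Current: I = V / Z = 0.5389 - j0.3907 A = 0.6656∠-35.9° A.
Step 7 — Complex power: S = V·I* = 52.32 - j8.341 VA.
Step 8 — Real power: P = Re(S) = 52.32 W.
Step 9 — Reactive power: Q = Im(S) = -8.341 VAR.
Step 10 — Apparent power: |S| = 52.98 VA.
Step 11 — Power factor: PF = P/|S| = 0.9875 (leading).

(a) P = 52.32 W  (b) Q = -8.341 VAR  (c) S = 52.98 VA  (d) PF = 0.9875 (leading)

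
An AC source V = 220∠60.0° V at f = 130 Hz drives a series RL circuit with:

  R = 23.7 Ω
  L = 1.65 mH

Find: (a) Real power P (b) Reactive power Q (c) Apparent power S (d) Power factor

Step 1 — Angular frequency: ω = 2π·f = 2π·130 = 816.8 rad/s.
Step 2 — Component impedances:
  R: Z = R = 23.7 Ω
  L: Z = jωL = j·816.8·0.00165 = 0 + j1.348 Ω
Step 3 — Series combination: Z_total = R + L = 23.7 + j1.348 Ω = 23.74∠3.3° Ω.
Step 4 — Source phasor: V = 220∠60.0° V = 110 + j190.5 V.
Step 5 — Current: I = V / Z = 5.082 + j7.75 A = 9.268∠56.7° A.
Step 6 — Complex power: S = V·I* = 2036 + j115.8 VA.
Step 7 — Real power: P = Re(S) = 2036 W.
Step 8 — Reactive power: Q = Im(S) = 115.8 VAR.
Step 9 — Apparent power: |S| = 2039 VA.
Step 10 — Power factor: PF = P/|S| = 0.9984 (lagging).

(a) P = 2036 W  (b) Q = 115.8 VAR  (c) S = 2039 VA  (d) PF = 0.9984 (lagging)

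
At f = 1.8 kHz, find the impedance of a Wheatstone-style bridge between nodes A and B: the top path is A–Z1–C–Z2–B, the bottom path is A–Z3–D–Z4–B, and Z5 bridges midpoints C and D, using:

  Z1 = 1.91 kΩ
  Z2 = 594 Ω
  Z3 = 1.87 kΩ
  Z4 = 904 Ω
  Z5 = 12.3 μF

Step 1 — Angular frequency: ω = 2π·f = 2π·1800 = 1.131e+04 rad/s.
Step 2 — Component impedances:
  Z1: Z = R = 1910 Ω
  Z2: Z = R = 594 Ω
  Z3: Z = R = 1870 Ω
  Z4: Z = R = 904 Ω
  Z5: Z = 1/(jωC) = -j/(ω·C) = 0 - j7.189 Ω
Step 3 — Bridge requires nodal analysis (the Z5 bridge couples midpoints C and D, so the two paths cannot be reduced to a simple series/parallel combination). Setting node B to ground and injecting 1 A at node A, the 3-node admittance system at A, C, D solves to V_A = Z_AB = 1303 - j0.08503 Ω = 1303∠-0.0° Ω.

Z = 1303 - j0.08503 Ω = 1303∠-0.0° Ω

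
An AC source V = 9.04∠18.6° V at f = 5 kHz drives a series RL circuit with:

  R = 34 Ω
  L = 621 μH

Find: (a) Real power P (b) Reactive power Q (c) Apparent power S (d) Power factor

Step 1 — Angular frequency: ω = 2π·f = 2π·5000 = 3.142e+04 rad/s.
Step 2 — Component impedances:
  R: Z = R = 34 Ω
  L: Z = jωL = j·3.142e+04·0.000621 = 0 + j19.51 Ω
Step 3 — Series combination: Z_total = R + L = 34 + j19.51 Ω = 39.2∠29.8° Ω.
Step 4 — Source phasor: V = 9.04∠18.6° V = 8.568 + j2.883 V.
Step 5 — Current: I = V / Z = 0.2262 - j0.04498 A = 0.2306∠-11.2° A.
Step 6 — Complex power: S = V·I* = 1.808 + j1.038 VA.
Step 7 — Real power: P = Re(S) = 1.808 W.
Step 8 — Reactive power: Q = Im(S) = 1.038 VAR.
Step 9 — Apparent power: |S| = 2.085 VA.
Step 10 — Power factor: PF = P/|S| = 0.8674 (lagging).

(a) P = 1.808 W  (b) Q = 1.038 VAR  (c) S = 2.085 VA  (d) PF = 0.8674 (lagging)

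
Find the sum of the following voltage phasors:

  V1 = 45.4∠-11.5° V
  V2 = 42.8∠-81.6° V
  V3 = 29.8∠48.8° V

Step 1 — Convert each phasor to rectangular form:
  V1 = 45.4·(cos(-11.5°) + j·sin(-11.5°)) = 44.49 - j9.051 V
  V2 = 42.8·(cos(-81.6°) + j·sin(-81.6°)) = 6.252 - j42.34 V
  V3 = 29.8·(cos(48.8°) + j·sin(48.8°)) = 19.63 + j22.42 V
Step 2 — Sum components: V_total = 70.37 - j28.97 V.
Step 3 — Convert to polar: |V_total| = 76.1 V, ∠V_total = -22.4°.

V_total = 76.1∠-22.4° V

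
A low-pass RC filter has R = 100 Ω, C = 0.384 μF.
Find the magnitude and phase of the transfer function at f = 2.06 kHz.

Step 1 — Angular frequency: ω = 2π·2060 = 1.294e+04 rad/s.
Step 2 — Transfer function: H(jω) = 1/(1 + jωRC).
Step 3 — Denominator: 1 + jωRC = 1 + j·1.294e+04·100·3.84e-07 = 1 + j0.497.
Step 4 — H = 0.8019 - j0.3986.
Step 5 — Magnitude: |H| = 0.8955 (-1.0 dB); phase: φ = -26.4°.

|H| = 0.8955 (-1.0 dB), φ = -26.4°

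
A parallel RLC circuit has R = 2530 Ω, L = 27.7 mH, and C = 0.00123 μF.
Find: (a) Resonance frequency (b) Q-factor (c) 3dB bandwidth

Step 1 — Resonance: ω₀ = 1/√(LC) = 1/√(0.0277·1.23e-09) = 1.713e+05 rad/s.
Step 2 — f₀ = ω₀/(2π) = 2.727e+04 Hz.
Step 3 — Parallel Q: Q = R/(ω₀L) = 2530/(1.713e+05·0.0277) = 0.5331.
Step 4 — Bandwidth: Δω = ω₀/Q = 3.213e+05 rad/s; BW = Δω/(2π) = 5.114e+04 Hz.

(a) f₀ = 2.727e+04 Hz  (b) Q = 0.5331  (c) BW = 5.114e+04 Hz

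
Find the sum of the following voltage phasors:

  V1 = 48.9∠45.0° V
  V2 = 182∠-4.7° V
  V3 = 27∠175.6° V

Step 1 — Convert each phasor to rectangular form:
  V1 = 48.9·(cos(45.0°) + j·sin(45.0°)) = 34.58 + j34.58 V
  V2 = 182·(cos(-4.7°) + j·sin(-4.7°)) = 181.4 - j14.91 V
  V3 = 27·(cos(175.6°) + j·sin(175.6°)) = -26.92 + j2.071 V
Step 2 — Sum components: V_total = 189 + j21.74 V.
Step 3 — Convert to polar: |V_total| = 190.3 V, ∠V_total = 6.6°.

V_total = 190.3∠6.6° V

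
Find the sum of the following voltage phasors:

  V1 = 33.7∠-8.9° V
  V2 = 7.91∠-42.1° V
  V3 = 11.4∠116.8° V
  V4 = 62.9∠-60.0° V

Step 1 — Convert each phasor to rectangular form:
  V1 = 33.7·(cos(-8.9°) + j·sin(-8.9°)) = 33.29 - j5.214 V
  V2 = 7.91·(cos(-42.1°) + j·sin(-42.1°)) = 5.869 - j5.303 V
  V3 = 11.4·(cos(116.8°) + j·sin(116.8°)) = -5.14 + j10.18 V
  V4 = 62.9·(cos(-60.0°) + j·sin(-60.0°)) = 31.45 - j54.47 V
Step 2 — Sum components: V_total = 65.47 - j54.81 V.
Step 3 — Convert to polar: |V_total| = 85.39 V, ∠V_total = -39.9°.

V_total = 85.39∠-39.9° V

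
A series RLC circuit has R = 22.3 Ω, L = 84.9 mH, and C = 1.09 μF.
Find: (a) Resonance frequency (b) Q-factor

Step 1 — Resonance condition Im(Z)=0 gives ω₀ = 1/√(LC).
Step 2 — ω₀ = 1/√(0.0849·1.09e-06) = 3287 rad/s.
Step 3 — f₀ = ω₀/(2π) = 523.2 Hz.
Step 4 — Series Q: Q = ω₀L/R = 3287·0.0849/22.3 = 12.52.

(a) f₀ = 523.2 Hz  (b) Q = 12.52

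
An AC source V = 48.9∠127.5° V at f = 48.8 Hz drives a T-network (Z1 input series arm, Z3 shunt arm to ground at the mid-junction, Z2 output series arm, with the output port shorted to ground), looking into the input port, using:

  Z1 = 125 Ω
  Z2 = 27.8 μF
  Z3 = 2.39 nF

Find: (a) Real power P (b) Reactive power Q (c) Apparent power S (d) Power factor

Step 1 — Angular frequency: ω = 2π·f = 2π·48.8 = 306.6 rad/s.
Step 2 — Component impedances:
  Z1: Z = R = 125 Ω
  Z2: Z = 1/(jωC) = -j/(ω·C) = 0 - j117.3 Ω
  Z3: Z = 1/(jωC) = -j/(ω·C) = 0 - j1.365e+06 Ω
Step 3 — With the output port shorted to ground, the output series arm Z2 runs from the junction to ground; the shunt arm Z3 also runs from the junction to ground. They appear in parallel: Z3 || Z2 = 0 - j117.3 Ω.
Step 4 — Series with input arm Z1: Z_in = Z1 + (Z3 || Z2) = 125 - j117.3 Ω = 171.4∠-43.2° Ω.
Step 5 — Source phasor: V = 48.9∠127.5° V = -29.77 + j38.79 V.
Step 6 — Current: I = V / Z = -0.2815 + j0.04619 A = 0.2853∠170.7° A.
Step 7 — Complex power: S = V·I* = 10.17 - j9.546 VA.
Step 8 — Real power: P = Re(S) = 10.17 W.
Step 9 — Reactive power: Q = Im(S) = -9.546 VAR.
Step 10 — Apparent power: |S| = 13.95 VA.
Step 11 — Power factor: PF = P/|S| = 0.7292 (leading).

(a) P = 10.17 W  (b) Q = -9.546 VAR  (c) S = 13.95 VA  (d) PF = 0.7292 (leading)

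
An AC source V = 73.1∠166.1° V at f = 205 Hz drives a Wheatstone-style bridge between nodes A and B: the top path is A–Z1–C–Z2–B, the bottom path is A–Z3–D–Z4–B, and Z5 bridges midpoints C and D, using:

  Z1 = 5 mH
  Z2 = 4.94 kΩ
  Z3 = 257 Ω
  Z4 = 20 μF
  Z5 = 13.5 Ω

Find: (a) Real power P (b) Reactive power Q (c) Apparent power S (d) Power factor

Step 1 — Angular frequency: ω = 2π·f = 2π·205 = 1288 rad/s.
Step 2 — Component impedances:
  Z1: Z = jωL = j·1288·0.005 = 0 + j6.44 Ω
  Z2: Z = R = 4940 Ω
  Z3: Z = R = 257 Ω
  Z4: Z = 1/(jωC) = -j/(ω·C) = 0 - j38.82 Ω
  Z5: Z = R = 13.5 Ω
Step 3 — Bridge requires nodal analysis (the Z5 bridge couples midpoints C and D, so the two paths cannot be reduced to a simple series/parallel combination). Setting node B to ground and injecting 1 A at node A, the 3-node admittance system at A, C, D solves to V_A = Z_AB = 13.24 - j32.8 Ω = 35.37∠-68.0° Ω.
Step 4 — Source phasor: V = 73.1∠166.1° V = -70.96 + j17.56 V.
Step 5 — Current: I = V / Z = -1.211 - j1.674 A = 2.066∠-125.9° A.
Step 6 — Complex power: S = V·I* = 56.53 - j140.1 VA.
Step 7 — Real power: P = Re(S) = 56.53 W.
Step 8 — Reactive power: Q = Im(S) = -140.1 VAR.
Step 9 — Apparent power: |S| = 151.1 VA.
Step 10 — Power factor: PF = P/|S| = 0.3743 (leading).

(a) P = 56.53 W  (b) Q = -140.1 VAR  (c) S = 151.1 VA  (d) PF = 0.3743 (leading)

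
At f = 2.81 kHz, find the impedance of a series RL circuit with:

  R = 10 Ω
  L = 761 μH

Step 1 — Angular frequency: ω = 2π·f = 2π·2810 = 1.766e+04 rad/s.
Step 2 — Component impedances:
  R: Z = R = 10 Ω
  L: Z = jωL = j·1.766e+04·0.000761 = 0 + j13.44 Ω
Step 3 — Series combination: Z_total = R + L = 10 + j13.44 Ω = 16.75∠53.3° Ω.

Z = 10 + j13.44 Ω = 16.75∠53.3° Ω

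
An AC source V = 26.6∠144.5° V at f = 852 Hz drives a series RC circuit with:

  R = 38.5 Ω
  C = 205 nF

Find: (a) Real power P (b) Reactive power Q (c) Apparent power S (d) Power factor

Step 1 — Angular frequency: ω = 2π·f = 2π·852 = 5353 rad/s.
Step 2 — Component impedances:
  R: Z = R = 38.5 Ω
  C: Z = 1/(jωC) = -j/(ω·C) = 0 - j911.2 Ω
Step 3 — Series combination: Z_total = R + C = 38.5 - j911.2 Ω = 912∠-87.6° Ω.
Step 4 — Source phasor: V = 26.6∠144.5° V = -21.66 + j15.45 V.
Step 5 — Current: I = V / Z = -0.01792 - j0.02301 A = 0.02917∠-127.9° A.
Step 6 — Complex power: S = V·I* = 0.03275 - j0.7751 VA.
Step 7 — Real power: P = Re(S) = 0.03275 W.
Step 8 — Reactive power: Q = Im(S) = -0.7751 VAR.
Step 9 — Apparent power: |S| = 0.7758 VA.
Step 10 — Power factor: PF = P/|S| = 0.04221 (leading).

(a) P = 0.03275 W  (b) Q = -0.7751 VAR  (c) S = 0.7758 VA  (d) PF = 0.04221 (leading)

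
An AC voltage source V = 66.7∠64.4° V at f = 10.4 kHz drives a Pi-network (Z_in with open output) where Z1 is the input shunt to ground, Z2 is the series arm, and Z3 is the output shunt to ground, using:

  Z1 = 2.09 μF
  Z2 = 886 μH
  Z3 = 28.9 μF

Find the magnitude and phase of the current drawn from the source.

Step 1 — Angular frequency: ω = 2π·f = 2π·1.04e+04 = 6.535e+04 rad/s.
Step 2 — Component impedances:
  Z1: Z = 1/(jωC) = -j/(ω·C) = 0 - j7.322 Ω
  Z2: Z = jωL = j·6.535e+04·0.000886 = 0 + j57.9 Ω
  Z3: Z = 1/(jωC) = -j/(ω·C) = 0 - j0.5295 Ω
Step 3 — With open output, the series arm Z2 and the output shunt Z3 appear in series to ground: Z2 + Z3 = 0 + j57.37 Ω.
Step 4 — Parallel with input shunt Z1: Z_in = Z1 || (Z2 + Z3) = 0 - j8.394 Ω = 8.394∠-90.0° Ω.
Step 5 — Source phasor: V = 66.7∠64.4° V = 28.82 + j60.15 V.
Step 6 — Ohm's law: I = V / Z_total = (28.82 + j60.15) / (0 - j8.394) = -7.167 + j3.434 A.
Step 7 — Convert to polar: |I| = 7.947 A, ∠I = 154.4°.

I = 7.947∠154.4° A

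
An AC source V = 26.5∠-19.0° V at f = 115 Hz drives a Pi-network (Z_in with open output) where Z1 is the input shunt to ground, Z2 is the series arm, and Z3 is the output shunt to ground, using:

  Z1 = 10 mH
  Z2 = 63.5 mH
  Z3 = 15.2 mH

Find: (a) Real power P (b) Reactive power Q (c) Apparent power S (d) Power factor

Step 1 — Angular frequency: ω = 2π·f = 2π·115 = 722.6 rad/s.
Step 2 — Component impedances:
  Z1: Z = jωL = j·722.6·0.01 = 0 + j7.226 Ω
  Z2: Z = jωL = j·722.6·0.0635 = 0 + j45.88 Ω
  Z3: Z = jωL = j·722.6·0.0152 = 0 + j10.98 Ω
Step 3 — With open output, the series arm Z2 and the output shunt Z3 appear in series to ground: Z2 + Z3 = 0 + j56.87 Ω.
Step 4 — Parallel with input shunt Z1: Z_in = Z1 || (Z2 + Z3) = 0 + j6.411 Ω = 6.411∠90.0° Ω.
Step 5 — Source phasor: V = 26.5∠-19.0° V = 25.06 - j8.628 V.
Step 6 — Current: I = V / Z = -1.346 - j3.908 A = 4.133∠-109.0° A.
Step 7 — Complex power: S = V·I* = 0 + j109.5 VA.
Step 8 — Real power: P = Re(S) = 0 W.
Step 9 — Reactive power: Q = Im(S) = 109.5 VAR.
Step 10 — Apparent power: |S| = 109.5 VA.
Step 11 — Power factor: PF = P/|S| = 0 (lagging).

(a) P = 0 W  (b) Q = 109.5 VAR  (c) S = 109.5 VA  (d) PF = 0 (lagging)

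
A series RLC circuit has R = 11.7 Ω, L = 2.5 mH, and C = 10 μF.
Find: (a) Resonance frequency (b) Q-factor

Step 1 — Resonance condition Im(Z)=0 gives ω₀ = 1/√(LC).
Step 2 — ω₀ = 1/√(0.0025·1e-05) = 6325 rad/s.
Step 3 — f₀ = ω₀/(2π) = 1007 Hz.
Step 4 — Series Q: Q = ω₀L/R = 6325·0.0025/11.7 = 1.351.

(a) f₀ = 1007 Hz  (b) Q = 1.351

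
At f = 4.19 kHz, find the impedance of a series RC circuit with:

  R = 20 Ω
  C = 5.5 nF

Step 1 — Angular frequency: ω = 2π·f = 2π·4190 = 2.633e+04 rad/s.
Step 2 — Component impedances:
  R: Z = R = 20 Ω
  C: Z = 1/(jωC) = -j/(ω·C) = 0 - j6906 Ω
Step 3 — Series combination: Z_total = R + C = 20 - j6906 Ω = 6906∠-89.8° Ω.

Z = 20 - j6906 Ω = 6906∠-89.8° Ω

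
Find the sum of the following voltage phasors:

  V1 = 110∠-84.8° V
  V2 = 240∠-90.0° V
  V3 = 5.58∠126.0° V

Step 1 — Convert each phasor to rectangular form:
  V1 = 110·(cos(-84.8°) + j·sin(-84.8°)) = 9.97 - j109.5 V
  V2 = 240·(cos(-90.0°) + j·sin(-90.0°)) = 0 - j240 V
  V3 = 5.58·(cos(126.0°) + j·sin(126.0°)) = -3.28 + j4.514 V
Step 2 — Sum components: V_total = 6.69 - j345 V.
Step 3 — Convert to polar: |V_total| = 345.1 V, ∠V_total = -88.9°.

V_total = 345.1∠-88.9° V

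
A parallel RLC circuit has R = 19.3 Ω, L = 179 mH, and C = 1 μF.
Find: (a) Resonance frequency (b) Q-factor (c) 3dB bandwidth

Step 1 — Resonance: ω₀ = 1/√(LC) = 1/√(0.179·1e-06) = 2364 rad/s.
Step 2 — f₀ = ω₀/(2π) = 376.2 Hz.
Step 3 — Parallel Q: Q = R/(ω₀L) = 19.3/(2364·0.179) = 0.04562.
Step 4 — Bandwidth: Δω = ω₀/Q = 5.181e+04 rad/s; BW = Δω/(2π) = 8246 Hz.

(a) f₀ = 376.2 Hz  (b) Q = 0.04562  (c) BW = 8246 Hz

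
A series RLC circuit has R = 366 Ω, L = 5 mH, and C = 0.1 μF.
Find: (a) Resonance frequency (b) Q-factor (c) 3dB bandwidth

Step 1 — Resonance: ω₀ = 1/√(LC) = 1/√(0.005·1e-07) = 4.472e+04 rad/s.
Step 2 — f₀ = ω₀/(2π) = 7118 Hz.
Step 3 — Series Q: Q = ω₀L/R = 4.472e+04·0.005/366 = 0.6109.
Step 4 — Bandwidth: Δω = ω₀/Q = 7.32e+04 rad/s; BW = Δω/(2π) = 1.165e+04 Hz.

(a) f₀ = 7118 Hz  (b) Q = 0.6109  (c) BW = 1.165e+04 Hz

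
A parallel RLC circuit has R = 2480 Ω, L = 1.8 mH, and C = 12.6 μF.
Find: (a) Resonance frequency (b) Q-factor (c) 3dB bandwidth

Step 1 — Resonance: ω₀ = 1/√(LC) = 1/√(0.0018·1.26e-05) = 6640 rad/s.
Step 2 — f₀ = ω₀/(2π) = 1057 Hz.
Step 3 — Parallel Q: Q = R/(ω₀L) = 2480/(6640·0.0018) = 207.5.
Step 4 — Bandwidth: Δω = ω₀/Q = 32 rad/s; BW = Δω/(2π) = 5.093 Hz.

(a) f₀ = 1057 Hz  (b) Q = 207.5  (c) BW = 5.093 Hz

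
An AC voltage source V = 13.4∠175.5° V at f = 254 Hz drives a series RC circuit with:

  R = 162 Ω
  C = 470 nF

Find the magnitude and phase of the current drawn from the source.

Step 1 — Angular frequency: ω = 2π·f = 2π·254 = 1596 rad/s.
Step 2 — Component impedances:
  R: Z = R = 162 Ω
  C: Z = 1/(jωC) = -j/(ω·C) = 0 - j1333 Ω
Step 3 — Series combination: Z_total = R + C = 162 - j1333 Ω = 1343∠-83.1° Ω.
Step 4 — Source phasor: V = 13.4∠175.5° V = -13.36 + j1.051 V.
Step 5 — Ohm's law: I = V / Z_total = (-13.36 + j1.051) / (162 - j1333) = -0.001977 - j0.00978 A.
Step 6 — Convert to polar: |I| = 0.009978 A, ∠I = -101.4°.

I = 0.009978∠-101.4° A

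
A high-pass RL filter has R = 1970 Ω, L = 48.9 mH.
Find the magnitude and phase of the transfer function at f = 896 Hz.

Step 1 — Angular frequency: ω = 2π·896 = 5630 rad/s.
Step 2 — Transfer function: H(jω) = jωL/(R + jωL).
Step 3 — Numerator jωL = j·275.3; denominator R + jωL = 1970 + j275.3.
Step 4 — H = 0.01915 + j0.1371.
Step 5 — Magnitude: |H| = 0.1384 (-17.2 dB); phase: φ = 82.0°.

|H| = 0.1384 (-17.2 dB), φ = 82.0°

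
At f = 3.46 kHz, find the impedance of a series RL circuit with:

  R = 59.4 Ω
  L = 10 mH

Step 1 — Angular frequency: ω = 2π·f = 2π·3460 = 2.174e+04 rad/s.
Step 2 — Component impedances:
  R: Z = R = 59.4 Ω
  L: Z = jωL = j·2.174e+04·0.01 = 0 + j217.4 Ω
Step 3 — Series combination: Z_total = R + L = 59.4 + j217.4 Ω = 225.4∠74.7° Ω.

Z = 59.4 + j217.4 Ω = 225.4∠74.7° Ω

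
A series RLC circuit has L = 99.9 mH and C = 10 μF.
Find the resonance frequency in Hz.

Step 1 — Resonance condition Im(Z)=0 gives ω₀ = 1/√(LC).
Step 2 — ω₀ = 1/√(0.0999·1e-05) = 1001 rad/s.
Step 3 — f₀ = ω₀/(2π) = 159.2 Hz.

f₀ = 159.2 Hz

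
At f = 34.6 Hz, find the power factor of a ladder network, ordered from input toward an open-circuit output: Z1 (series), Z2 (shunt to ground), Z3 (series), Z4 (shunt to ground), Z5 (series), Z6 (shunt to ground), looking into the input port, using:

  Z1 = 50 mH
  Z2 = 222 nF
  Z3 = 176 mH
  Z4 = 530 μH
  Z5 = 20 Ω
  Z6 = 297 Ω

Step 1 — Angular frequency: ω = 2π·f = 2π·34.6 = 217.4 rad/s.
Step 2 — Component impedances:
  Z1: Z = jωL = j·217.4·0.05 = 0 + j10.87 Ω
  Z2: Z = 1/(jωC) = -j/(ω·C) = 0 - j2.072e+04 Ω
  Z3: Z = jωL = j·217.4·0.176 = 0 + j38.26 Ω
  Z4: Z = jωL = j·217.4·0.00053 = 0 + j0.1152 Ω
  Z5: Z = R = 20 Ω
  Z6: Z = R = 297 Ω
Step 3 — Ladder network (open output): work backward from the far end, alternating series and parallel combinations. Z_in = 4.204e-05 + j49.32 Ω = 49.32∠90.0° Ω.
Step 4 — Power factor: PF = cos(φ) = Re(Z)/|Z| = 4.2035e-05/49.318 = 8.523e-07.
Step 5 — Type: Im(Z) = 49.32 ⇒ lagging (phase φ = 90.0°).

PF = 8.523e-07 (lagging, φ = 90.0°)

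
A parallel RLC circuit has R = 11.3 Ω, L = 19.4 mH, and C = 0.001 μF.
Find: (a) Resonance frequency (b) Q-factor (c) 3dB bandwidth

Step 1 — Resonance: ω₀ = 1/√(LC) = 1/√(0.0194·1e-09) = 2.27e+05 rad/s.
Step 2 — f₀ = ω₀/(2π) = 3.613e+04 Hz.
Step 3 — Parallel Q: Q = R/(ω₀L) = 11.3/(2.27e+05·0.0194) = 0.002566.
Step 4 — Bandwidth: Δω = ω₀/Q = 8.85e+07 rad/s; BW = Δω/(2π) = 1.408e+07 Hz.

(a) f₀ = 3.613e+04 Hz  (b) Q = 0.002566  (c) BW = 1.408e+07 Hz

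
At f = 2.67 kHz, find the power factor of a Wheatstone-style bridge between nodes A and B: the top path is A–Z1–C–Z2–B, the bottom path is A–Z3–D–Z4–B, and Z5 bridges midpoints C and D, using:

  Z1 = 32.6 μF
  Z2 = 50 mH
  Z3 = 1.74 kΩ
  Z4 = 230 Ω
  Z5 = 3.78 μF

Step 1 — Angular frequency: ω = 2π·f = 2π·2670 = 1.678e+04 rad/s.
Step 2 — Component impedances:
  Z1: Z = 1/(jωC) = -j/(ω·C) = 0 - j1.828 Ω
  Z2: Z = jωL = j·1.678e+04·0.05 = 0 + j838.8 Ω
  Z3: Z = R = 1740 Ω
  Z4: Z = R = 230 Ω
  Z5: Z = 1/(jωC) = -j/(ω·C) = 0 - j15.77 Ω
Step 3 — Bridge requires nodal analysis (the Z5 bridge couples midpoints C and D, so the two paths cannot be reduced to a simple series/parallel combination). Setting node B to ground and injecting 1 A at node A, the 3-node admittance system at A, C, D solves to V_A = Z_AB = 221.7 + j44.11 Ω = 226.1∠11.2° Ω.
Step 4 — Power factor: PF = cos(φ) = Re(Z)/|Z| = 221.74/226.09 = 0.9808.
Step 5 — Type: Im(Z) = 44.11 ⇒ lagging (phase φ = 11.2°).

PF = 0.9808 (lagging, φ = 11.2°)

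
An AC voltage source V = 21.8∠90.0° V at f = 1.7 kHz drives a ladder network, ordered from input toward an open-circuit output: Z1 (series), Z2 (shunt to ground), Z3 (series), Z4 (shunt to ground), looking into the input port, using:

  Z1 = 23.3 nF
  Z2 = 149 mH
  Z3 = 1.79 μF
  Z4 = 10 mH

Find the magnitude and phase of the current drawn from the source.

Step 1 — Angular frequency: ω = 2π·f = 2π·1700 = 1.068e+04 rad/s.
Step 2 — Component impedances:
  Z1: Z = 1/(jωC) = -j/(ω·C) = 0 - j4018 Ω
  Z2: Z = jωL = j·1.068e+04·0.149 = 0 + j1592 Ω
  Z3: Z = 1/(jωC) = -j/(ω·C) = 0 - j52.3 Ω
  Z4: Z = jωL = j·1.068e+04·0.01 = 0 + j106.8 Ω
Step 3 — Ladder network (open output): work backward from the far end, alternating series and parallel combinations. Z_in = 0 - j3965 Ω = 3965∠-90.0° Ω.
Step 4 — Source phasor: V = 21.8∠90.0° V = 0 + j21.8 V.
Step 5 — Ohm's law: I = V / Z_total = (0 + j21.8) / (0 - j3965) = -0.005498 A.
Step 6 — Convert to polar: |I| = 0.005498 A, ∠I = 180.0°.

I = 0.005498∠180.0° A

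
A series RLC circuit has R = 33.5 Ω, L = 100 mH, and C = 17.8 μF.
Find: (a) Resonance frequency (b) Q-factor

Step 1 — Resonance condition Im(Z)=0 gives ω₀ = 1/√(LC).
Step 2 — ω₀ = 1/√(0.1·1.78e-05) = 749.5 rad/s.
Step 3 — f₀ = ω₀/(2π) = 119.3 Hz.
Step 4 — Series Q: Q = ω₀L/R = 749.5·0.1/33.5 = 2.237.

(a) f₀ = 119.3 Hz  (b) Q = 2.237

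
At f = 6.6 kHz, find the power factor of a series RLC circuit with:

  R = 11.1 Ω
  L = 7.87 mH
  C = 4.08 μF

Step 1 — Angular frequency: ω = 2π·f = 2π·6600 = 4.147e+04 rad/s.
Step 2 — Component impedances:
  R: Z = R = 11.1 Ω
  L: Z = jωL = j·4.147e+04·0.00787 = 0 + j326.4 Ω
  C: Z = 1/(jωC) = -j/(ω·C) = 0 - j5.91 Ω
Step 3 — Series combination: Z_total = R + L + C = 11.1 + j320.5 Ω = 320.6∠88.0° Ω.
Step 4 — Power factor: PF = cos(φ) = Re(Z)/|Z| = 11.1/320.6 = 0.03462.
Step 5 — Type: Im(Z) = 320.5 ⇒ lagging (phase φ = 88.0°).

PF = 0.03462 (lagging, φ = 88.0°)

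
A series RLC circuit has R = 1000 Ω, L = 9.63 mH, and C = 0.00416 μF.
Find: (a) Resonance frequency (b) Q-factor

Step 1 — Resonance condition Im(Z)=0 gives ω₀ = 1/√(LC).
Step 2 — ω₀ = 1/√(0.00963·4.16e-09) = 1.58e+05 rad/s.
Step 3 — f₀ = ω₀/(2π) = 2.515e+04 Hz.
Step 4 — Series Q: Q = ω₀L/R = 1.58e+05·0.00963/1000 = 1.521.

(a) f₀ = 2.515e+04 Hz  (b) Q = 1.521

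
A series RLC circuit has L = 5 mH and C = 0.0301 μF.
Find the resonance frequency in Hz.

Step 1 — Resonance condition Im(Z)=0 gives ω₀ = 1/√(LC).
Step 2 — ω₀ = 1/√(0.005·3.01e-08) = 8.151e+04 rad/s.
Step 3 — f₀ = ω₀/(2π) = 1.297e+04 Hz.

f₀ = 1.297e+04 Hz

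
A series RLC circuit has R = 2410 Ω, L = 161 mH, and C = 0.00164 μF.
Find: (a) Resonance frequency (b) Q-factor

Step 1 — Resonance condition Im(Z)=0 gives ω₀ = 1/√(LC).
Step 2 — ω₀ = 1/√(0.161·1.64e-09) = 6.154e+04 rad/s.
Step 3 — f₀ = ω₀/(2π) = 9795 Hz.
Step 4 — Series Q: Q = ω₀L/R = 6.154e+04·0.161/2410 = 4.111.

(a) f₀ = 9795 Hz  (b) Q = 4.111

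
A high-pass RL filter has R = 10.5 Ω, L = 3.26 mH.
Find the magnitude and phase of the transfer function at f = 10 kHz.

Step 1 — Angular frequency: ω = 2π·1e+04 = 6.283e+04 rad/s.
Step 2 — Transfer function: H(jω) = jωL/(R + jωL).
Step 3 — Numerator jωL = j·204.8; denominator R + jωL = 10.5 + j204.8.
Step 4 — H = 0.9974 + j0.05113.
Step 5 — Magnitude: |H| = 0.9987 (-0.0 dB); phase: φ = 2.9°.

|H| = 0.9987 (-0.0 dB), φ = 2.9°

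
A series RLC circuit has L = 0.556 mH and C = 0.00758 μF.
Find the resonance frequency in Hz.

Step 1 — Resonance condition Im(Z)=0 gives ω₀ = 1/√(LC).
Step 2 — ω₀ = 1/√(0.000556·7.58e-09) = 4.871e+05 rad/s.
Step 3 — f₀ = ω₀/(2π) = 7.753e+04 Hz.

f₀ = 7.753e+04 Hz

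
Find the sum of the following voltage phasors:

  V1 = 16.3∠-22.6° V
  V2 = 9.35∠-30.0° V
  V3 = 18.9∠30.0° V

Step 1 — Convert each phasor to rectangular form:
  V1 = 16.3·(cos(-22.6°) + j·sin(-22.6°)) = 15.05 - j6.264 V
  V2 = 9.35·(cos(-30.0°) + j·sin(-30.0°)) = 8.097 - j4.675 V
  V3 = 18.9·(cos(30.0°) + j·sin(30.0°)) = 16.37 + j9.45 V
Step 2 — Sum components: V_total = 39.51 - j1.489 V.
Step 3 — Convert to polar: |V_total| = 39.54 V, ∠V_total = -2.2°.

V_total = 39.54∠-2.2° V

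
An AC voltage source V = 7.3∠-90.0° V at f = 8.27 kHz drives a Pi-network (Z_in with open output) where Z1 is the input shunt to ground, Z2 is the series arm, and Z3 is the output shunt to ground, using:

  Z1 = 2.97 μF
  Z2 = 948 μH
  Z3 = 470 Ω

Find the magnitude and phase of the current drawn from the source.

Step 1 — Angular frequency: ω = 2π·f = 2π·8270 = 5.196e+04 rad/s.
Step 2 — Component impedances:
  Z1: Z = 1/(jωC) = -j/(ω·C) = 0 - j6.48 Ω
  Z2: Z = jωL = j·5.196e+04·0.000948 = 0 + j49.26 Ω
  Z3: Z = R = 470 Ω
Step 3 — With open output, the series arm Z2 and the output shunt Z3 appear in series to ground: Z2 + Z3 = 470 + j49.26 Ω.
Step 4 — Parallel with input shunt Z1: Z_in = Z1 || (Z2 + Z3) = 0.0886 - j6.488 Ω = 6.488∠-89.2° Ω.
Step 5 — Source phasor: V = 7.3∠-90.0° V = 0 - j7.3 V.
Step 6 — Ohm's law: I = V / Z_total = (0 - j7.3) / (0.0886 - j6.488) = 1.125 - j0.01536 A.
Step 7 — Convert to polar: |I| = 1.125 A, ∠I = -0.8°.

I = 1.125∠-0.8° A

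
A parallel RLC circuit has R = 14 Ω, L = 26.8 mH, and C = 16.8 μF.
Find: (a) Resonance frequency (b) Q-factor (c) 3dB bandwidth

Step 1 — Resonance: ω₀ = 1/√(LC) = 1/√(0.0268·1.68e-05) = 1490 rad/s.
Step 2 — f₀ = ω₀/(2π) = 237.2 Hz.
Step 3 — Parallel Q: Q = R/(ω₀L) = 14/(1490·0.0268) = 0.3505.
Step 4 — Bandwidth: Δω = ω₀/Q = 4252 rad/s; BW = Δω/(2π) = 676.7 Hz.

(a) f₀ = 237.2 Hz  (b) Q = 0.3505  (c) BW = 676.7 Hz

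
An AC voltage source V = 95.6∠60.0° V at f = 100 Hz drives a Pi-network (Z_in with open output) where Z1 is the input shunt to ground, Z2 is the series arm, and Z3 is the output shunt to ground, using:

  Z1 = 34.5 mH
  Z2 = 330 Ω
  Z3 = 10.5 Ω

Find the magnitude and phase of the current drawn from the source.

Step 1 — Angular frequency: ω = 2π·f = 2π·100 = 628.3 rad/s.
Step 2 — Component impedances:
  Z1: Z = jωL = j·628.3·0.0345 = 0 + j21.68 Ω
  Z2: Z = R = 330 Ω
  Z3: Z = R = 10.5 Ω
Step 3 — With open output, the series arm Z2 and the output shunt Z3 appear in series to ground: Z2 + Z3 = 340.5 Ω.
Step 4 — Parallel with input shunt Z1: Z_in = Z1 || (Z2 + Z3) = 1.374 + j21.59 Ω = 21.63∠86.4° Ω.
Step 5 — Source phasor: V = 95.6∠60.0° V = 47.8 + j82.79 V.
Step 6 — Ohm's law: I = V / Z_total = (47.8 + j82.79) / (1.374 + j21.59) = 3.96 - j1.962 A.
Step 7 — Convert to polar: |I| = 4.419 A, ∠I = -26.4°.

I = 4.419∠-26.4° A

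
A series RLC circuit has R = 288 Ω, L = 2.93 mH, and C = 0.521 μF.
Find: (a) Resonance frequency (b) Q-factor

Step 1 — Resonance condition Im(Z)=0 gives ω₀ = 1/√(LC).
Step 2 — ω₀ = 1/√(0.00293·5.21e-07) = 2.559e+04 rad/s.
Step 3 — f₀ = ω₀/(2π) = 4073 Hz.
Step 4 — Series Q: Q = ω₀L/R = 2.559e+04·0.00293/288 = 0.2604.

(a) f₀ = 4073 Hz  (b) Q = 0.2604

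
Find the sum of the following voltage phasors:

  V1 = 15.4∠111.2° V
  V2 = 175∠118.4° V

Step 1 — Convert each phasor to rectangular form:
  V1 = 15.4·(cos(111.2°) + j·sin(111.2°)) = -5.569 + j14.36 V
  V2 = 175·(cos(118.4°) + j·sin(118.4°)) = -83.23 + j153.9 V
Step 2 — Sum components: V_total = -88.8 + j168.3 V.
Step 3 — Convert to polar: |V_total| = 190.3 V, ∠V_total = 117.8°.

V_total = 190.3∠117.8° V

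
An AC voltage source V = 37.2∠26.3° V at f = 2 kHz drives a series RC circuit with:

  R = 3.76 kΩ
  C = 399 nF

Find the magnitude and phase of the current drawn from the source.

Step 1 — Angular frequency: ω = 2π·f = 2π·2000 = 1.257e+04 rad/s.
Step 2 — Component impedances:
  R: Z = R = 3760 Ω
  C: Z = 1/(jωC) = -j/(ω·C) = 0 - j199.4 Ω
Step 3 — Series combination: Z_total = R + C = 3760 - j199.4 Ω = 3765∠-3.0° Ω.
Step 4 — Source phasor: V = 37.2∠26.3° V = 33.35 + j16.48 V.
Step 5 — Ohm's law: I = V / Z_total = (33.35 + j16.48) / (3760 - j199.4) = 0.008613 + j0.00484 A.
Step 6 — Convert to polar: |I| = 0.00988 A, ∠I = 29.3°.

I = 0.00988∠29.3° A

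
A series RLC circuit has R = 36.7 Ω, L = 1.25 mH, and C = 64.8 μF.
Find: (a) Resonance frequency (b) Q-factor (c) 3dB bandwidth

Step 1 — Resonance: ω₀ = 1/√(LC) = 1/√(0.00125·6.48e-05) = 3514 rad/s.
Step 2 — f₀ = ω₀/(2π) = 559.2 Hz.
Step 3 — Series Q: Q = ω₀L/R = 3514·0.00125/36.7 = 0.1197.
Step 4 — Bandwidth: Δω = ω₀/Q = 2.936e+04 rad/s; BW = Δω/(2π) = 4673 Hz.

(a) f₀ = 559.2 Hz  (b) Q = 0.1197  (c) BW = 4673 Hz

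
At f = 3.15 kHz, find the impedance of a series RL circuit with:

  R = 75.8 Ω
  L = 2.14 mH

Step 1 — Angular frequency: ω = 2π·f = 2π·3150 = 1.979e+04 rad/s.
Step 2 — Component impedances:
  R: Z = R = 75.8 Ω
  L: Z = jωL = j·1.979e+04·0.00214 = 0 + j42.35 Ω
Step 3 — Series combination: Z_total = R + L = 75.8 + j42.35 Ω = 86.83∠29.2° Ω.

Z = 75.8 + j42.35 Ω = 86.83∠29.2° Ω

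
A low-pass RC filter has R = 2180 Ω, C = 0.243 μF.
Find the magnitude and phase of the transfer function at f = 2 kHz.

Step 1 — Angular frequency: ω = 2π·2000 = 1.257e+04 rad/s.
Step 2 — Transfer function: H(jω) = 1/(1 + jωRC).
Step 3 — Denominator: 1 + jωRC = 1 + j·1.257e+04·2180·2.43e-07 = 1 + j6.657.
Step 4 — H = 0.02207 - j0.1469.
Step 5 — Magnitude: |H| = 0.1486 (-16.6 dB); phase: φ = -81.5°.

|H| = 0.1486 (-16.6 dB), φ = -81.5°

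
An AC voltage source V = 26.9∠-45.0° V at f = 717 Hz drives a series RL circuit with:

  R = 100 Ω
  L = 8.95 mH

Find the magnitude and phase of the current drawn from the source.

Step 1 — Angular frequency: ω = 2π·f = 2π·717 = 4505 rad/s.
Step 2 — Component impedances:
  R: Z = R = 100 Ω
  L: Z = jωL = j·4505·0.00895 = 0 + j40.32 Ω
Step 3 — Series combination: Z_total = R + L = 100 + j40.32 Ω = 107.8∠22.0° Ω.
Step 4 — Source phasor: V = 26.9∠-45.0° V = 19.02 - j19.02 V.
Step 5 — Ohm's law: I = V / Z_total = (19.02 - j19.02) / (100 + j40.32) = 0.09764 - j0.2296 A.
Step 6 — Convert to polar: |I| = 0.2495 A, ∠I = -67.0°.

I = 0.2495∠-67.0° A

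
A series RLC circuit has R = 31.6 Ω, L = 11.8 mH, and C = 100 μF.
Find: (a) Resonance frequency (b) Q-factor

Step 1 — Resonance condition Im(Z)=0 gives ω₀ = 1/√(LC).
Step 2 — ω₀ = 1/√(0.0118·0.0001) = 920.6 rad/s.
Step 3 — f₀ = ω₀/(2π) = 146.5 Hz.
Step 4 — Series Q: Q = ω₀L/R = 920.6·0.0118/31.6 = 0.3438.

(a) f₀ = 146.5 Hz  (b) Q = 0.3438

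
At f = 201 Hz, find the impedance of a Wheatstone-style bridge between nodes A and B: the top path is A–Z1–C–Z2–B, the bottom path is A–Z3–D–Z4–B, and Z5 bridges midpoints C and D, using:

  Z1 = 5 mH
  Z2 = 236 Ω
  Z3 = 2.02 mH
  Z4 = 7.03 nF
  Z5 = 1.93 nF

Step 1 — Angular frequency: ω = 2π·f = 2π·201 = 1263 rad/s.
Step 2 — Component impedances:
  Z1: Z = jωL = j·1263·0.005 = 0 + j6.315 Ω
  Z2: Z = R = 236 Ω
  Z3: Z = jωL = j·1263·0.00202 = 0 + j2.551 Ω
  Z4: Z = 1/(jωC) = -j/(ω·C) = 0 - j1.126e+05 Ω
  Z5: Z = 1/(jωC) = -j/(ω·C) = 0 - j4.103e+05 Ω
Step 3 — Bridge requires nodal analysis (the Z5 bridge couples midpoints C and D, so the two paths cannot be reduced to a simple series/parallel combination). Setting node B to ground and injecting 1 A at node A, the 3-node admittance system at A, C, D solves to V_A = Z_AB = 236 + j5.82 Ω = 236.1∠1.4° Ω.

Z = 236 + j5.82 Ω = 236.1∠1.4° Ω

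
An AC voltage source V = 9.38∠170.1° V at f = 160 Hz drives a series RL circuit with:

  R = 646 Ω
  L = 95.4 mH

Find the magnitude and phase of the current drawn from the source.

Step 1 — Angular frequency: ω = 2π·f = 2π·160 = 1005 rad/s.
Step 2 — Component impedances:
  R: Z = R = 646 Ω
  L: Z = jωL = j·1005·0.0954 = 0 + j95.91 Ω
Step 3 — Series combination: Z_total = R + L = 646 + j95.91 Ω = 653.1∠8.4° Ω.
Step 4 — Source phasor: V = 9.38∠170.1° V = -9.24 + j1.613 V.
Step 5 — Ohm's law: I = V / Z_total = (-9.24 + j1.613) / (646 + j95.91) = -0.01363 + j0.00452 A.
Step 6 — Convert to polar: |I| = 0.01436 A, ∠I = 161.7°.

I = 0.01436∠161.7° A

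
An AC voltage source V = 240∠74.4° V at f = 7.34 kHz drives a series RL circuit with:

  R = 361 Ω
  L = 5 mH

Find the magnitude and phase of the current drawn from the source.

Step 1 — Angular frequency: ω = 2π·f = 2π·7340 = 4.612e+04 rad/s.
Step 2 — Component impedances:
  R: Z = R = 361 Ω
  L: Z = jωL = j·4.612e+04·0.005 = 0 + j230.6 Ω
Step 3 — Series combination: Z_total = R + L = 361 + j230.6 Ω = 428.4∠32.6° Ω.
Step 4 — Source phasor: V = 240∠74.4° V = 64.54 + j231.2 V.
Step 5 — Ohm's law: I = V / Z_total = (64.54 + j231.2) / (361 + j230.6) = 0.4175 + j0.3737 A.
Step 6 — Convert to polar: |I| = 0.5603 A, ∠I = 41.8°.

I = 0.5603∠41.8° A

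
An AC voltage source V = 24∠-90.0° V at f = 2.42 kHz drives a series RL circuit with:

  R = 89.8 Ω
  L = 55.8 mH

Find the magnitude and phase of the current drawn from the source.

Step 1 — Angular frequency: ω = 2π·f = 2π·2420 = 1.521e+04 rad/s.
Step 2 — Component impedances:
  R: Z = R = 89.8 Ω
  L: Z = jωL = j·1.521e+04·0.0558 = 0 + j848.5 Ω
Step 3 — Series combination: Z_total = R + L = 89.8 + j848.5 Ω = 853.2∠84.0° Ω.
Step 4 — Source phasor: V = 24∠-90.0° V = 0 - j24 V.
Step 5 — Ohm's law: I = V / Z_total = (0 - j24) / (89.8 + j848.5) = -0.02797 - j0.002961 A.
Step 6 — Convert to polar: |I| = 0.02813 A, ∠I = -174.0°.

I = 0.02813∠-174.0° A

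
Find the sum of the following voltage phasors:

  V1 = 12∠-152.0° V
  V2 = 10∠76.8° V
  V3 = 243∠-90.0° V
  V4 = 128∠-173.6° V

Step 1 — Convert each phasor to rectangular form:
  V1 = 12·(cos(-152.0°) + j·sin(-152.0°)) = -10.6 - j5.634 V
  V2 = 10·(cos(76.8°) + j·sin(76.8°)) = 2.284 + j9.736 V
  V3 = 243·(cos(-90.0°) + j·sin(-90.0°)) = 0 - j243 V
  V4 = 128·(cos(-173.6°) + j·sin(-173.6°)) = -127.2 - j14.27 V
Step 2 — Sum components: V_total = -135.5 - j253.2 V.
Step 3 — Convert to polar: |V_total| = 287.2 V, ∠V_total = -118.2°.

V_total = 287.2∠-118.2° V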